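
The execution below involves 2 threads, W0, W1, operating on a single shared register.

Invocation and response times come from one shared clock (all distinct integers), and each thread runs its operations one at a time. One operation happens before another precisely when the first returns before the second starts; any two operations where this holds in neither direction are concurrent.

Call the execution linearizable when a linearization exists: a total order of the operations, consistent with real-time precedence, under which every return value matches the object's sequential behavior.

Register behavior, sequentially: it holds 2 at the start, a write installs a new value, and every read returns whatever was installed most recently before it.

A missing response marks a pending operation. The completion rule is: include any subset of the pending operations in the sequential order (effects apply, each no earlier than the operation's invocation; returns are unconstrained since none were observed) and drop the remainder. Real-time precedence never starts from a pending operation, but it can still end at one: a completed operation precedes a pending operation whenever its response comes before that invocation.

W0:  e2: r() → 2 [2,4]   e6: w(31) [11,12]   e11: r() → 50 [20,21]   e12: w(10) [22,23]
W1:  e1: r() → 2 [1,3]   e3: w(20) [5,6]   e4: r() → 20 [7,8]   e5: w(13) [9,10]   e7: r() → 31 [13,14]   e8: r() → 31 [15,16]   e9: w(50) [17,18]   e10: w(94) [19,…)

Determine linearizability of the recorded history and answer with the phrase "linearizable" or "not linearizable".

linearizable

witness order: e1, e2, e3, e4, e5, e6, e7, e8, e9, e11, e10, e12
after step 1 (e1 r() → 2): value 2
after step 2 (e2 r() → 2): value 2
after step 3 (e3 w(20)): value 20
after step 4 (e4 r() → 20): value 20
after step 5 (e5 w(13)): value 13
after step 6 (e6 w(31)): value 31
after step 7 (e7 r() → 31): value 31
after step 8 (e8 r() → 31): value 31
after step 9 (e9 w(50)): value 50
after step 10 (e11 r() → 50): value 50
after step 11 (e10 w(94) (pending, included)): value 94
after step 12 (e12 w(10)): value 10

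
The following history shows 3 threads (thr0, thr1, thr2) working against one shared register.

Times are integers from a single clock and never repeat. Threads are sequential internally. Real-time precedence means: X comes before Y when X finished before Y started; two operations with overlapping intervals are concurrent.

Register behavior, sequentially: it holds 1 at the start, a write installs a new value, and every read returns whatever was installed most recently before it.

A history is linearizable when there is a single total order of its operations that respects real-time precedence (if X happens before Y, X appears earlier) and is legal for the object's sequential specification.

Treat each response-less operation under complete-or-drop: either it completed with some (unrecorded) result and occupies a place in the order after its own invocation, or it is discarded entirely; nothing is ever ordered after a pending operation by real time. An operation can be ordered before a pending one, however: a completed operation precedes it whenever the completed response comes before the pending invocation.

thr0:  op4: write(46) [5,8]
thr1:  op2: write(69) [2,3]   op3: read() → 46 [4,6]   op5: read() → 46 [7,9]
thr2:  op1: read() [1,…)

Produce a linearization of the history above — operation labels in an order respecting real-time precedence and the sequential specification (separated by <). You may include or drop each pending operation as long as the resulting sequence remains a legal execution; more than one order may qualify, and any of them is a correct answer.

step 1: op1 read() (pending, included) — value 1
step 2: op2 write(69) — value 69
step 3: op4 write(46) — value 46
step 4: op3 read() → 46 — value 46
step 5: op5 read() → 46 — value 46

op1 < op2 < op4 < op3 < op5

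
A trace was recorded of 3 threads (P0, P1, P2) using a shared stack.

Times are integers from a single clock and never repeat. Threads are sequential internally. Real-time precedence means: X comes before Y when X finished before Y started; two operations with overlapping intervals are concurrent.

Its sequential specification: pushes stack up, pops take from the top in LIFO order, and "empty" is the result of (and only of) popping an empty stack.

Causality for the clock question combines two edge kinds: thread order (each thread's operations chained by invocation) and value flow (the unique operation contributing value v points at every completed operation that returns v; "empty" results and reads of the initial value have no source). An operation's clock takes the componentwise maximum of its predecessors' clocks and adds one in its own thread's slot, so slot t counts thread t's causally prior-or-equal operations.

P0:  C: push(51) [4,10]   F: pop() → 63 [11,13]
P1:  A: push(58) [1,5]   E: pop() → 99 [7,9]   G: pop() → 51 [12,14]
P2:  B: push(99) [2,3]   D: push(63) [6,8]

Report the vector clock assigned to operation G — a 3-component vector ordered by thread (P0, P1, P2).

(1, 3, 1)

no predecessors for B (invoked 2): P2 increments from zero → (0, 0, 1)
no predecessors for A (invoked 1): P1 increments from zero → (0, 1, 0)
no predecessors for C (invoked 4): P0 increments from zero → (1, 0, 0)
invoked at 6, D merges VC(B)=(0, 0, 1) and bumps P2's slot → (0, 0, 2)
invoked at 7, E merges VC(A)=(0, 1, 0), VC(B)=(0, 0, 1) and bumps P1's slot → (0, 2, 1)
invoked at 11, F merges VC(C)=(1, 0, 0), VC(D)=(0, 0, 2) and bumps P0's slot → (2, 0, 2)
invoked at 12, G merges VC(C)=(1, 0, 0), VC(E)=(0, 2, 1) and bumps P1's slot → (1, 3, 1)
target: VC(G) = (1, 3, 1)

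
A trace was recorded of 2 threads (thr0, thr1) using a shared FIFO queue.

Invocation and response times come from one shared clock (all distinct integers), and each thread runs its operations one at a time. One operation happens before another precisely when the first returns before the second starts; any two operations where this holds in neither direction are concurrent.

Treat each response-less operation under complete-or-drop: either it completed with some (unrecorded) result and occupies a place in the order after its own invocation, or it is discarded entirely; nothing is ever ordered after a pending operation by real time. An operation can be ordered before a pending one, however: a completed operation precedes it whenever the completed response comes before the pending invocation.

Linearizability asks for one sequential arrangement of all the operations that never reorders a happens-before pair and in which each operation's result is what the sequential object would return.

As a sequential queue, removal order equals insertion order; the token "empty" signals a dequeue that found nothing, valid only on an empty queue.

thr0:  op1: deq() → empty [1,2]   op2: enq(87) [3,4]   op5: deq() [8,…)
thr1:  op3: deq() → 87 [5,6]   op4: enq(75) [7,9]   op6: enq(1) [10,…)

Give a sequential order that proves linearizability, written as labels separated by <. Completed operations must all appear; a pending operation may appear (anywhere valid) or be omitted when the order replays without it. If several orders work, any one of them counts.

1. op1 deq() → empty, leaving queue <>
2. op2 enq(87), leaving queue <87>
3. op3 deq() → 87, leaving queue <>
4. op4 enq(75), leaving queue <75>

op1 < op2 < op3 < op4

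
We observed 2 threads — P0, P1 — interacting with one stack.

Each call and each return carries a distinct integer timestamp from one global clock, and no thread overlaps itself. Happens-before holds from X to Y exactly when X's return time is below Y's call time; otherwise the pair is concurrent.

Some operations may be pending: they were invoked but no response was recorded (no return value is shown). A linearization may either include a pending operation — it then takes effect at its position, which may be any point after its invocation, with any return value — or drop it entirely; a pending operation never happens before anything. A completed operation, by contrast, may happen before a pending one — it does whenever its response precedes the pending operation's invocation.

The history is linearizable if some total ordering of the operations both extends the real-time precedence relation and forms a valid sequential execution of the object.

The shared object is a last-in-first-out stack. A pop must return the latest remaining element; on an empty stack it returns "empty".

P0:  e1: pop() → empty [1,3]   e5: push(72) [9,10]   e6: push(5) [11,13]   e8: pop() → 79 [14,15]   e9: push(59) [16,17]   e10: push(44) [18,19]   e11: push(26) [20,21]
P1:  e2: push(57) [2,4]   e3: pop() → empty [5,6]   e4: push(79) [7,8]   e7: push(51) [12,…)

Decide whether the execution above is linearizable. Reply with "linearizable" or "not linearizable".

the violation lands at event 6, e3's response at time 6: events 1..5 linearize, events 1..6 do not
3 completed operations, 2 real-time-consistent orders — every stack replay fails
one such order, e1, e2, e3, breaks at step 3 where e3 pop() → empty is illegal
one such order, e2, e1, e3, breaks at step 2 where e1 pop() → empty is illegal

not linearizable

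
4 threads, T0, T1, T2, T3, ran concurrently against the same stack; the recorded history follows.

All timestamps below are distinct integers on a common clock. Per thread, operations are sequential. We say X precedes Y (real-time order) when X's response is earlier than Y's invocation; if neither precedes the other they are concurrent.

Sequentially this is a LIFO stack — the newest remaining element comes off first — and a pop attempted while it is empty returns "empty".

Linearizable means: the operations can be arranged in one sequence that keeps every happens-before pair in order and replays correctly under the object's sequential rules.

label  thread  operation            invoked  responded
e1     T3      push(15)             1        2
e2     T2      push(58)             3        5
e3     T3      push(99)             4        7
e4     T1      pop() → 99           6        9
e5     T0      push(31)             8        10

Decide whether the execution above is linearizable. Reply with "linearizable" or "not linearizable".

linearizable

one valid linearization: e1, e2, e3, e4, e5
after step 1 (e1 push(15)): stack <15>
after step 2 (e2 push(58)): stack <15,58>
after step 3 (e3 push(99)): stack <15,58,99>
after step 4 (e4 pop() → 99): stack <15,58>
after step 5 (e5 push(31)): stack <15,58,31>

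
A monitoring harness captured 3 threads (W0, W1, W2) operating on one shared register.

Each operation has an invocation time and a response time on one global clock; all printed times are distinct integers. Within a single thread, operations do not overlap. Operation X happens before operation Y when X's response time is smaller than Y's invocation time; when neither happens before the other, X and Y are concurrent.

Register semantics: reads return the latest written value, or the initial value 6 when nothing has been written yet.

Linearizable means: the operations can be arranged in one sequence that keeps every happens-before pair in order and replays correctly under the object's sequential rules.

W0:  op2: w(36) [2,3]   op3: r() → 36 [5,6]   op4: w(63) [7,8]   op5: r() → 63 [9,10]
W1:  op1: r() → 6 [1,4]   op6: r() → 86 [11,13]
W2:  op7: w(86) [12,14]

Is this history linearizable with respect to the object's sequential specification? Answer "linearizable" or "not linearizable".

linearizable

a witness: op1, op2, op3, op4, op5, op7, op6
after step 1 (op1 r() → 6): value 6
after step 2 (op2 w(36)): value 36
after step 3 (op3 r() → 36): value 36
after step 4 (op4 w(63)): value 63
after step 5 (op5 r() → 63): value 63
after step 6 (op7 w(86)): value 86
after step 7 (op6 r() → 86): value 86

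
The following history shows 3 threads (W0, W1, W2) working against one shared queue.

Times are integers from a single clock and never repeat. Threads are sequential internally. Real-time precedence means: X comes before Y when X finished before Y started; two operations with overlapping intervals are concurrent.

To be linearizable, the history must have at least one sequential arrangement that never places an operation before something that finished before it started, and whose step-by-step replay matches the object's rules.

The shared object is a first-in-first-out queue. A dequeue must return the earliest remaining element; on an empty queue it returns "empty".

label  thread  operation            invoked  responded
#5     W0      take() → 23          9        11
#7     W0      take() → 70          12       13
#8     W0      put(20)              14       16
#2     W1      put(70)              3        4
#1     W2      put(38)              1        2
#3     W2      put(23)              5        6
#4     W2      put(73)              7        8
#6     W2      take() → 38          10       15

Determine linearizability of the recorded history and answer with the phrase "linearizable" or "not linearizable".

prefix check: 1..10 passes, 1..11 fails once #5's time-11 response joins
the sole real-time-consistent order of 5 completed operations fails the queue replay
including or dropping the 1 pending operation (#6) in any combination fails
e.g. #1, #2, #3, #4, #5 (pending dropped): illegal at step 5, since #5 take() → 23 cannot apply there

not linearizable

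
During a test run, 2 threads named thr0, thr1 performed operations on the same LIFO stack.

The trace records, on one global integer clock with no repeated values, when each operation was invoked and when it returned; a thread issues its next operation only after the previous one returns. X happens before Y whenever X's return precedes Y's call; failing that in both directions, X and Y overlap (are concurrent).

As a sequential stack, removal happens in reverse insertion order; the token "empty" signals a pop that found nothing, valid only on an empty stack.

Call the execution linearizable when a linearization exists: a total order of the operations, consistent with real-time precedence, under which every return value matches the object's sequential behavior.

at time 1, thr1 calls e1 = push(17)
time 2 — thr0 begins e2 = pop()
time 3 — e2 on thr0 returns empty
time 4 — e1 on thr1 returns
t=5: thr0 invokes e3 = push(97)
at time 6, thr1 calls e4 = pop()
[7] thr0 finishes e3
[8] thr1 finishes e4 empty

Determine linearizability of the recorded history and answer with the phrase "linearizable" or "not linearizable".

the violation lands at event 8, e4's response at time 8: events 1..7 linearize, events 1..8 do not
4 orders of the 4 completed LIFO stack ops respect real time; none is legal
for example e1, e2, e3, e4 fails at step 2: e2 pop() → empty is not legal there
for example e1, e2, e4, e3 fails at step 2: e2 pop() → empty is not legal there

not linearizable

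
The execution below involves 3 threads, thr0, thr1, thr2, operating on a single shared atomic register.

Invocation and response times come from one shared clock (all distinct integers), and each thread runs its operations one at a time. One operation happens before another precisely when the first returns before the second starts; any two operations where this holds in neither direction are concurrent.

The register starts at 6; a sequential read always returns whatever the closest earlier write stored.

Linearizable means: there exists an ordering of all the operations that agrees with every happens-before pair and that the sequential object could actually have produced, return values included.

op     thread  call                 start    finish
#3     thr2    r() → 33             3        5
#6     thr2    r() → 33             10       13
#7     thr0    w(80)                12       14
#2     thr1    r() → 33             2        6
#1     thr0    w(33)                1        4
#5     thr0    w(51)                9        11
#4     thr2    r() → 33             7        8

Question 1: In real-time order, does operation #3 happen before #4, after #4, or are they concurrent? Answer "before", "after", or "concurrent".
Answer: before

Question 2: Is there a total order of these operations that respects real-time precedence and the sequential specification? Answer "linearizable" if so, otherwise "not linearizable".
linearizable

witness order: #1, #2, #3, #4, #6, #5, #7
1. #1 w(33), leaving value 33
2. #2 r() → 33, leaving value 33
3. #3 r() → 33, leaving value 33
4. #4 r() → 33, leaving value 33
5. #6 r() → 33, leaving value 33
6. #5 w(51), leaving value 51
7. #7 w(80), leaving value 80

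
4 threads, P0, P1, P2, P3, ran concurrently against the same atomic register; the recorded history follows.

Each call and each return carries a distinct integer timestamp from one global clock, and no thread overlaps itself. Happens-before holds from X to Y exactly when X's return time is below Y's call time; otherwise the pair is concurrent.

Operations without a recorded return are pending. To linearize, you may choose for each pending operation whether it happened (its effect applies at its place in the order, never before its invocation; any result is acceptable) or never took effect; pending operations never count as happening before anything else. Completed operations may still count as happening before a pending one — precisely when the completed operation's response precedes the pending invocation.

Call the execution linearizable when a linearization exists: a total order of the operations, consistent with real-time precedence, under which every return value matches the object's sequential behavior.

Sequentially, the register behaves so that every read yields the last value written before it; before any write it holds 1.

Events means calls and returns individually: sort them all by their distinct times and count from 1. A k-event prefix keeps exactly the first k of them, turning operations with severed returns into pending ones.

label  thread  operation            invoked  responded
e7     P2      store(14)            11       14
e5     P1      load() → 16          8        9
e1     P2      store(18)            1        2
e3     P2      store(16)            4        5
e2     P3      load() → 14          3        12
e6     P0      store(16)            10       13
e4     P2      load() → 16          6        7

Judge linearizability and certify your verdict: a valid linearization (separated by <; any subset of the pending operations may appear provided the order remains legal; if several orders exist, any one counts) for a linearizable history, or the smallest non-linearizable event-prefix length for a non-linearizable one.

step 1: e1 store(18) — value 18
step 2: e3 store(16) — value 16
step 3: e4 load() → 16 — value 16
step 4: e5 load() → 16 — value 16
step 5: e6 store(16) — value 16
step 6: e7 store(14) — value 14
step 7: e2 load() → 14 — value 14

linearizable — witness: e1 < e3 < e4 < e5 < e6 < e7 < e2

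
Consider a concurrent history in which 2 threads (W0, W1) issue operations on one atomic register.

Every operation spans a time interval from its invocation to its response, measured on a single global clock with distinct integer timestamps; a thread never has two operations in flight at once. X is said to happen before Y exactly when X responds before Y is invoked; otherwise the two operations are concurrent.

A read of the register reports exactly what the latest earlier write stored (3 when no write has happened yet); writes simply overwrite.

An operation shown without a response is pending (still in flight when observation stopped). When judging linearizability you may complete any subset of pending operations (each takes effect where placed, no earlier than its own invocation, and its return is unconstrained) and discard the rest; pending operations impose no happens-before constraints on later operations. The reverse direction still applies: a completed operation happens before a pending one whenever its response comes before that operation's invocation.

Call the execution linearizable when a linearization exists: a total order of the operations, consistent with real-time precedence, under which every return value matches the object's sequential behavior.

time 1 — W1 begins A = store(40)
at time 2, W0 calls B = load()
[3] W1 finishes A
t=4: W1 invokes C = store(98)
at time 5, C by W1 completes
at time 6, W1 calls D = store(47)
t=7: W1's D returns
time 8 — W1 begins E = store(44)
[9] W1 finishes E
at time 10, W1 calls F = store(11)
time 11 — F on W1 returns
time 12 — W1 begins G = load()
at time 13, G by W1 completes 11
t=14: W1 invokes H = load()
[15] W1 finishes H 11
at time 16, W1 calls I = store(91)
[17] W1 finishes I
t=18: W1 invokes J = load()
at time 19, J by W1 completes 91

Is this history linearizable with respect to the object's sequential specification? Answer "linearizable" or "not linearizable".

one valid linearization: A, B, C, D, E, F, G, H, I, J
after step 1 (A store(40)): value 40
after step 2 (B load() (pending, included)): value 40
after step 3 (C store(98)): value 98
after step 4 (D store(47)): value 47
after step 5 (E store(44)): value 44
after step 6 (F store(11)): value 11
after step 7 (G load() → 11): value 11
after step 8 (H load() → 11): value 11
after step 9 (I store(91)): value 91
after step 10 (J load() → 91): value 91

linearizable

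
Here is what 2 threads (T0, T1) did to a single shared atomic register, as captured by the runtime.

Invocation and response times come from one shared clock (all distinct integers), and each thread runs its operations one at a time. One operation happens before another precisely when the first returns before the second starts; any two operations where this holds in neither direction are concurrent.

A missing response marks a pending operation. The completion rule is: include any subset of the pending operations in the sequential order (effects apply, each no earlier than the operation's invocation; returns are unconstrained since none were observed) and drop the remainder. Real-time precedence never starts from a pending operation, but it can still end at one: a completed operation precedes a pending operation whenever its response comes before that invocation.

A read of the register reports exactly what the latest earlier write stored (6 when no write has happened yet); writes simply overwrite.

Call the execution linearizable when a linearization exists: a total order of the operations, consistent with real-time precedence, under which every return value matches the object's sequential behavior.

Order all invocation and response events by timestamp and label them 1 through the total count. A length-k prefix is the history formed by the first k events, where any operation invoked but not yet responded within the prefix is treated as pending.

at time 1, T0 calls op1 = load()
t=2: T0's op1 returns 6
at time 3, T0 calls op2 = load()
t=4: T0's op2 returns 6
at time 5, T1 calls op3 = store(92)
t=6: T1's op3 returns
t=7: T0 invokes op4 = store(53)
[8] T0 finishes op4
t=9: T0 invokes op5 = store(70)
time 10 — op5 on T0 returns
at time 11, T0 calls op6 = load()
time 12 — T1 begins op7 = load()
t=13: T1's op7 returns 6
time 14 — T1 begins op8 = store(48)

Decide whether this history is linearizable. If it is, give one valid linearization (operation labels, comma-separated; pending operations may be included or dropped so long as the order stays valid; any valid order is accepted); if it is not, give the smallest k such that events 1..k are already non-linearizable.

not linearizable — minimal violating prefix: 13 events

already the first 13 events (up to op7's response at time 13) admit no linearization; the first 12 still do
the completed operations (6 total) allow one real-time order; the atomic register replay rejects it
no completion choice of the 1 pending operation (op6) rescues it — every subset was tried
take op1, op2, op3, op4, op5, op7 (pending dropped): step 6 already fails, because op7 load() → 6 cannot occur there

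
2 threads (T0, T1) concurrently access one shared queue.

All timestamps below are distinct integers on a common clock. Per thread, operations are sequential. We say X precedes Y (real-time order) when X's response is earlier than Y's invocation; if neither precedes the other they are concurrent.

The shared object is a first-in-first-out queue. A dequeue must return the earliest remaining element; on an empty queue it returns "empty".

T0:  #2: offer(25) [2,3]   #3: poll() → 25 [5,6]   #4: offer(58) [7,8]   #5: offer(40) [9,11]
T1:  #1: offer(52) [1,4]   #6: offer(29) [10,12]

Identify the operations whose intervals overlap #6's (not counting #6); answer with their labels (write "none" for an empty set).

#5

#6 spans [10,12]: anything still running between times 10 and 12 counts as concurrent
#1 [1,4]: before
#2 [2,3]: before
#3 [5,6]: before
#4 [7,8]: before
#5 [9,11]: concurrent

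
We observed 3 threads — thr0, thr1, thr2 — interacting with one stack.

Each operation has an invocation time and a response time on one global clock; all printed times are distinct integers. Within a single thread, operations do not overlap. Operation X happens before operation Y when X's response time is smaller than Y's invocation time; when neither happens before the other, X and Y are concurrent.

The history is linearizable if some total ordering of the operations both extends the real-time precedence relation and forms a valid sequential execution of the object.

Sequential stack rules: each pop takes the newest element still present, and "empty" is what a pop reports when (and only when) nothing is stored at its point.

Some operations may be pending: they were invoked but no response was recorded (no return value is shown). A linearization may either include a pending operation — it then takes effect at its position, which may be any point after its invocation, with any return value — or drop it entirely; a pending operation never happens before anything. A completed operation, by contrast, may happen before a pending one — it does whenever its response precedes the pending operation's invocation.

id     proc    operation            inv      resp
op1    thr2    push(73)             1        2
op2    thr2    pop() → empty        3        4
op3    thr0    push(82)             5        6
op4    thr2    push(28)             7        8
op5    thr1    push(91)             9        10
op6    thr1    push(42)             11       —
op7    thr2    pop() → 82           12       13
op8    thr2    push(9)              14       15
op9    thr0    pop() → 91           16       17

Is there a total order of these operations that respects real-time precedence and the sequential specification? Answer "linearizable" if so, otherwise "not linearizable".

not linearizable

events 1..3 are fine; event 4 — the response of op2 at time 4 — makes the prefix non-linearizable
a single order respects real time; the 2 completed stack operations fail replay along it
sample order op1, op2 stalls at step 2 — op2 pop() → empty has no legal effect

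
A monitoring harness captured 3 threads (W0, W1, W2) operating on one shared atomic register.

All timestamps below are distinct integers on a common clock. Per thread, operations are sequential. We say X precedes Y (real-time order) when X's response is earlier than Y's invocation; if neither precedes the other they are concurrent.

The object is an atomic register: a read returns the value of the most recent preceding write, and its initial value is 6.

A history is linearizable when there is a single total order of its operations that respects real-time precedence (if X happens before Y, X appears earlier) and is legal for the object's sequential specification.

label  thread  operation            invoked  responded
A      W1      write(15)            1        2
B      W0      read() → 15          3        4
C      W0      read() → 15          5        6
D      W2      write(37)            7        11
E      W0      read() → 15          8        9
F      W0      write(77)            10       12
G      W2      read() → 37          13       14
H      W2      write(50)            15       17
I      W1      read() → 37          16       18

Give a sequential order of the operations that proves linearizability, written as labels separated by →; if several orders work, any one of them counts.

A → B → C → E → F → D → G → I → H

after step 1 (A write(15)): value 15
after step 2 (B read() → 15): value 15
after step 3 (C read() → 15): value 15
after step 4 (E read() → 15): value 15
after step 5 (F write(77)): value 77
after step 6 (D write(37)): value 37
after step 7 (G read() → 37): value 37
after step 8 (I read() → 37): value 37
after step 9 (H write(50)): value 50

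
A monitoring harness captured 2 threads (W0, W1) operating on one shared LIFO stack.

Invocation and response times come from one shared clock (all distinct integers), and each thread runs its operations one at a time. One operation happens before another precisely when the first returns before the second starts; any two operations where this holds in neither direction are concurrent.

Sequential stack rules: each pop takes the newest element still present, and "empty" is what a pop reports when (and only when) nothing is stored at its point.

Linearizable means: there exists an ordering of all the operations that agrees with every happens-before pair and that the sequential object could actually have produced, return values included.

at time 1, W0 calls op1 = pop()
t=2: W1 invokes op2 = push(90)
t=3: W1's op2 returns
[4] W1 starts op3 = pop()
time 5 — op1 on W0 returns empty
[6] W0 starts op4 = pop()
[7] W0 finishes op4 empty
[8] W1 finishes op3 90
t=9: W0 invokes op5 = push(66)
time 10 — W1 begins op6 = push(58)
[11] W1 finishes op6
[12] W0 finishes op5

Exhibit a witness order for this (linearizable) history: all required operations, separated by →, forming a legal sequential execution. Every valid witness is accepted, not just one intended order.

op1 → op2 → op3 → op4 → op5 → op6

1. op1 pop() → empty, leaving stack <>
2. op2 push(90), leaving stack <90>
3. op3 pop() → 90, leaving stack <>
4. op4 pop() → empty, leaving stack <>
5. op5 push(66), leaving stack <66>
6. op6 push(58), leaving stack <66,58>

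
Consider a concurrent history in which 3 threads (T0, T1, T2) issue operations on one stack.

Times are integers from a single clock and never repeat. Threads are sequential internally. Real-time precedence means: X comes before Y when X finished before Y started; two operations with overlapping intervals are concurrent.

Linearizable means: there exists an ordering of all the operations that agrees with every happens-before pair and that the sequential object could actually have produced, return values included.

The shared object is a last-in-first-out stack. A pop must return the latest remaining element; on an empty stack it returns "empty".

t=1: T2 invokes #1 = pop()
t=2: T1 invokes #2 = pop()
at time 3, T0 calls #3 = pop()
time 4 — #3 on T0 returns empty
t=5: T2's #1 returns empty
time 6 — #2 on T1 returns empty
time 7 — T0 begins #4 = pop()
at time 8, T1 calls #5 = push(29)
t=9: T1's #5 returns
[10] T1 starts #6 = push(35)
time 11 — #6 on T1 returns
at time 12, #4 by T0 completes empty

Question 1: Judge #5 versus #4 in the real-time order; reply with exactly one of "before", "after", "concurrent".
#5 spans [8,9], #4 spans [7,12]
the intervals overlap in both directions

concurrent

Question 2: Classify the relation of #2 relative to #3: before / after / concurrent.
#2 spans [2,6], #3 spans [3,4]
the intervals overlap in both directions

concurrent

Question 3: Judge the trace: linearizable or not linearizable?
witness order: #1, #2, #3, #4, #5, #6
step 1: #1 pop() → empty — stack <>
step 2: #2 pop() → empty — stack <>
step 3: #3 pop() → empty — stack <>
step 4: #4 pop() → empty — stack <>
step 5: #5 push(29) — stack <29>
step 6: #6 push(35) — stack <29,35>

linearizable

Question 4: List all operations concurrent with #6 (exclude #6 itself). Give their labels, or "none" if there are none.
#6 runs from 10 to 11; window-overlapping ops are concurrent
#1 [1,5]: before
#2 [2,6]: before
#3 [3,4]: before
#4 [7,12]: concurrent
#5 [8,9]: before

#4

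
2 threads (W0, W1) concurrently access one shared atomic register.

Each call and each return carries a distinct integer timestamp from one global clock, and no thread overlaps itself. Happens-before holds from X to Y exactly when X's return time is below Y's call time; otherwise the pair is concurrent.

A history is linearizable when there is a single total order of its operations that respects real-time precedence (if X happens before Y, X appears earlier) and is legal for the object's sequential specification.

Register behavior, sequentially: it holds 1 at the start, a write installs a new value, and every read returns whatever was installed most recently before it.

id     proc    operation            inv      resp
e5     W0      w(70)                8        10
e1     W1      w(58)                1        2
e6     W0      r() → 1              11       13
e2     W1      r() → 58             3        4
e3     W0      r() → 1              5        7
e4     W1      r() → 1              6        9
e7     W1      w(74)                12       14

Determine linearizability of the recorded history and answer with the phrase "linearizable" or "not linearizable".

not linearizable

events 1..6 are fine; event 7 — the response of e3 at time 7 — makes the prefix non-linearizable
the completed operations (3 total) allow one real-time order; the atomic register replay rejects it
include/drop combinations of the 1 pending operation (e4) were all tried; none helps
one such order, e1, e2, e3 (pending dropped), breaks at step 3 where e3 r() → 1 is illegal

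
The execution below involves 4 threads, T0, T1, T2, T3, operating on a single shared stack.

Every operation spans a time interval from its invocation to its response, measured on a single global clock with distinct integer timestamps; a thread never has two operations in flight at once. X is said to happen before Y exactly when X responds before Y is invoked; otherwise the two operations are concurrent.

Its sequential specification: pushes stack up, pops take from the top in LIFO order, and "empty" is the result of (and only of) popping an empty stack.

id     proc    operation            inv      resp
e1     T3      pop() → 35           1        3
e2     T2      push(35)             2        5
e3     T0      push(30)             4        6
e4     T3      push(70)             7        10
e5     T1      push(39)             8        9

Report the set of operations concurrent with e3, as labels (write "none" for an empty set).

e2

e3 runs from 4 to 6; window-overlapping ops are concurrent
e1 [1,3]: before
e2 [2,5]: concurrent
e4 [7,10]: after
e5 [8,9]: after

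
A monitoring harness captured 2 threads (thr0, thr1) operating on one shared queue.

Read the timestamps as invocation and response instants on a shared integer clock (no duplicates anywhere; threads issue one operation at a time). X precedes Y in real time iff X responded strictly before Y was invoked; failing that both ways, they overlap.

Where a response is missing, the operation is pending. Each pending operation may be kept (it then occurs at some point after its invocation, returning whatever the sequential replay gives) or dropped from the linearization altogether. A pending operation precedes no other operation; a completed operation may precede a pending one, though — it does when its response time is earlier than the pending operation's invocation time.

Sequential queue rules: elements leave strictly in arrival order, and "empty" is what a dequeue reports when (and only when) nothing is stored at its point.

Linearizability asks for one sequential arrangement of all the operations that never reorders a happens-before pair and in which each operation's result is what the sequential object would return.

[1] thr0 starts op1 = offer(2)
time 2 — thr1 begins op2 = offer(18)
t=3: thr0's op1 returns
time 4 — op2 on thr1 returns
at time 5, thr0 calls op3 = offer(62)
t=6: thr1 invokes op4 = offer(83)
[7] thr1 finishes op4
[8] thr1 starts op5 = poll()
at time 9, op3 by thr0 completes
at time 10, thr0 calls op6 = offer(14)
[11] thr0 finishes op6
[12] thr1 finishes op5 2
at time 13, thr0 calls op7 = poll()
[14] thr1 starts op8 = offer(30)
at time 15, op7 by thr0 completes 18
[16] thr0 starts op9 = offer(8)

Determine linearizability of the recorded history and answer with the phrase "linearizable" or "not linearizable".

linearizable

one valid linearization: op1, op2, op3, op4, op5, op6, op7
step 1: op1 offer(2) — queue <2>
step 2: op2 offer(18) — queue <2,18>
step 3: op3 offer(62) — queue <2,18,62>
step 4: op4 offer(83) — queue <2,18,62,83>
step 5: op5 poll() → 2 — queue <18,62,83>
step 6: op6 offer(14) — queue <18,62,83,14>
step 7: op7 poll() → 18 — queue <62,83,14>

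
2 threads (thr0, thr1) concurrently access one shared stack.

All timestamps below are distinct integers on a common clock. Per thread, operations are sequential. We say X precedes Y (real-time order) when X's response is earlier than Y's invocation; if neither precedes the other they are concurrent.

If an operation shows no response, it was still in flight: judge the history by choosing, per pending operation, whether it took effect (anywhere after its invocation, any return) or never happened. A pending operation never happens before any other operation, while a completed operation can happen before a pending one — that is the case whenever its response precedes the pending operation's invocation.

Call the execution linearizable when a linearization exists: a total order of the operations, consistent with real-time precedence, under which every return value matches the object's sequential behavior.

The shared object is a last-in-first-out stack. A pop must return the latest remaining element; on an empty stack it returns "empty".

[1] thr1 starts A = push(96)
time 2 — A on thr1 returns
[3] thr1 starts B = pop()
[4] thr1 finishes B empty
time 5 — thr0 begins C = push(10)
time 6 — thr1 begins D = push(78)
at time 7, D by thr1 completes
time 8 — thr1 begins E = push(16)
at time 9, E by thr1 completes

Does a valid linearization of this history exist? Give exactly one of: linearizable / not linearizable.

not linearizable

prefix check: 1..3 passes, 1..4 fails once B's time-4 response joins
the completed operations (2 total) allow one real-time order; the stack replay rejects it
for example A, B fails at step 2: B pop() → empty is not legal there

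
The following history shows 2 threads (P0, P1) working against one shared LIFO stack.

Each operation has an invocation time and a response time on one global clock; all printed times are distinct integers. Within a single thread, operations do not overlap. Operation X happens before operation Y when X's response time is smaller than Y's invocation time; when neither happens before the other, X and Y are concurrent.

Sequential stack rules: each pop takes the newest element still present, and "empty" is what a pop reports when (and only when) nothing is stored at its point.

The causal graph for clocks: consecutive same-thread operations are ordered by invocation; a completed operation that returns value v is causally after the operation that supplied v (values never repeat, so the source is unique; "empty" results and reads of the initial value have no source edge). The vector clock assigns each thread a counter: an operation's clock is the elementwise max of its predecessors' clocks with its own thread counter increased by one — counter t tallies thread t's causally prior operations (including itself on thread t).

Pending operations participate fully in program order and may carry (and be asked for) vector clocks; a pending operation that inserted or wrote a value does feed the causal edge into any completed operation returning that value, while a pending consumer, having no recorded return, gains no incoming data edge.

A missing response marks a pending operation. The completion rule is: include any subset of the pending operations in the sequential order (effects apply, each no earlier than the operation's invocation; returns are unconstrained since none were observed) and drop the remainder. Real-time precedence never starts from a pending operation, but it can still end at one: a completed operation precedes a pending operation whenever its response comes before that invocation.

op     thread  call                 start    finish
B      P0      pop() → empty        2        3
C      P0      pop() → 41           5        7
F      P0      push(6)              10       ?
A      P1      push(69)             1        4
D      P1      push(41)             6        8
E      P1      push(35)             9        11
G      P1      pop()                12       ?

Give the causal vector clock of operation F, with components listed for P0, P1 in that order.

(3, 2)

A, invoked 1, has no incoming edges; only P1's bump applies → (0, 1)
B, invoked 2, has no incoming edges; only P0's bump applies → (1, 0)
VC(D, invoked at 6): max of VC(A)=(0, 1), then +1 on thread P1 → (0, 2)
VC(E, invoked at 9): max of VC(D)=(0, 2), then +1 on thread P1 → (0, 3)
VC(G, invoked at 12): max of VC(E)=(0, 3), then +1 on thread P1 → (0, 4)
VC(C, invoked at 5): max of VC(B)=(1, 0), VC(D)=(0, 2), then +1 on thread P0 → (2, 2)
VC(F, invoked at 10): max of VC(C)=(2, 2), then +1 on thread P0 → (3, 2)
target: VC(F) = (3, 2)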